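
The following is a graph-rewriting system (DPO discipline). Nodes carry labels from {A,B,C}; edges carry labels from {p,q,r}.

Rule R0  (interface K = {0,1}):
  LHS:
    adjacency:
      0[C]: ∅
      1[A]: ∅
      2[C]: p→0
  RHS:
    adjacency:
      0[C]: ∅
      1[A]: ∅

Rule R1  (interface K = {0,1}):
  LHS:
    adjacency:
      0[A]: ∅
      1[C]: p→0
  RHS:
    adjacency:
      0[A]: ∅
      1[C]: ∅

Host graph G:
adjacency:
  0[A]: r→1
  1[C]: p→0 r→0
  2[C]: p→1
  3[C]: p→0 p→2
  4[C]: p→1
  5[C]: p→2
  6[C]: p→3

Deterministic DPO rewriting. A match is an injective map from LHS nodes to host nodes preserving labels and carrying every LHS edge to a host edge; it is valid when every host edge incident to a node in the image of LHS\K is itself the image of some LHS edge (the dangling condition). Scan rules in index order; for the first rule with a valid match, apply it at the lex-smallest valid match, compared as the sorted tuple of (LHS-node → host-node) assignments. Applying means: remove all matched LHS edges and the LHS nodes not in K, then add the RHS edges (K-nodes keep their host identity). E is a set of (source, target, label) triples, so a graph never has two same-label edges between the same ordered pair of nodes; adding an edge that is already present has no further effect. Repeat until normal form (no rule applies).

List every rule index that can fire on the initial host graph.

R0: 3 valid matches — {0↦1, 1↦0, 2↦4}, {0↦2, 1↦0, 2↦5}, {0↦3, 1↦0, 2↦6}
R1: 2 valid matches — {0↦0, 1↦1}, {0↦0, 1↦3}

Answer: [R0,R1]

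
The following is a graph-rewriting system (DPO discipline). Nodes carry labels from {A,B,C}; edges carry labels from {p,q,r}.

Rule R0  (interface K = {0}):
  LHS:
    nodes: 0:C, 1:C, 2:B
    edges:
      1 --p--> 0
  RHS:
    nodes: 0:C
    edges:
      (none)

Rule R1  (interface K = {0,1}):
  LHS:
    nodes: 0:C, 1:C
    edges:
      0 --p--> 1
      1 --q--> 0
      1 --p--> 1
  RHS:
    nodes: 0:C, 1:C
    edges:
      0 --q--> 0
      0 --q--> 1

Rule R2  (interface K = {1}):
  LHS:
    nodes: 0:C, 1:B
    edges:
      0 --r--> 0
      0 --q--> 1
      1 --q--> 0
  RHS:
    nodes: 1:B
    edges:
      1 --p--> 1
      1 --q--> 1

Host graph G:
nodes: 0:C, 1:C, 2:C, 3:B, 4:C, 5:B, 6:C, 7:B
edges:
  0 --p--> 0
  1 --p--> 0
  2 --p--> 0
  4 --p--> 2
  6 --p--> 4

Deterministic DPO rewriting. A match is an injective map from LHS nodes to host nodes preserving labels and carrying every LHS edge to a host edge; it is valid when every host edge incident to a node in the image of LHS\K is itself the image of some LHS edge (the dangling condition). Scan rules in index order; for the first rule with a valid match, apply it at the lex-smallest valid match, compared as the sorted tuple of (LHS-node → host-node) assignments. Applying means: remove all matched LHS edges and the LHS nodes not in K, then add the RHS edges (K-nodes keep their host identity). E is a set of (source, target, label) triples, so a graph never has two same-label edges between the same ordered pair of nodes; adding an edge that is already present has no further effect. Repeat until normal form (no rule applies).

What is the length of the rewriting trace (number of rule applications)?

Answer: 3

Steps:
start.  V:8 E:5  edges: 0-p->0 1-p->0 2-p->0 4-p->2 6-p->4
1. fire R0 via {0↦0, 1↦1, 2↦3}  →  V:6 E:4  edges: 0-p->0 2-p->0 4-p->2 6-p->4
2. fire R0 via {0↦4, 1↦6, 2↦5}  →  V:4 E:3  edges: 0-p->0 2-p->0 4-p->2
3. fire R0 via {0↦2, 1↦4, 2↦7}  →  V:2 E:2  edges: 0-p->0 2-p->0
final graph: no rule applies after step 3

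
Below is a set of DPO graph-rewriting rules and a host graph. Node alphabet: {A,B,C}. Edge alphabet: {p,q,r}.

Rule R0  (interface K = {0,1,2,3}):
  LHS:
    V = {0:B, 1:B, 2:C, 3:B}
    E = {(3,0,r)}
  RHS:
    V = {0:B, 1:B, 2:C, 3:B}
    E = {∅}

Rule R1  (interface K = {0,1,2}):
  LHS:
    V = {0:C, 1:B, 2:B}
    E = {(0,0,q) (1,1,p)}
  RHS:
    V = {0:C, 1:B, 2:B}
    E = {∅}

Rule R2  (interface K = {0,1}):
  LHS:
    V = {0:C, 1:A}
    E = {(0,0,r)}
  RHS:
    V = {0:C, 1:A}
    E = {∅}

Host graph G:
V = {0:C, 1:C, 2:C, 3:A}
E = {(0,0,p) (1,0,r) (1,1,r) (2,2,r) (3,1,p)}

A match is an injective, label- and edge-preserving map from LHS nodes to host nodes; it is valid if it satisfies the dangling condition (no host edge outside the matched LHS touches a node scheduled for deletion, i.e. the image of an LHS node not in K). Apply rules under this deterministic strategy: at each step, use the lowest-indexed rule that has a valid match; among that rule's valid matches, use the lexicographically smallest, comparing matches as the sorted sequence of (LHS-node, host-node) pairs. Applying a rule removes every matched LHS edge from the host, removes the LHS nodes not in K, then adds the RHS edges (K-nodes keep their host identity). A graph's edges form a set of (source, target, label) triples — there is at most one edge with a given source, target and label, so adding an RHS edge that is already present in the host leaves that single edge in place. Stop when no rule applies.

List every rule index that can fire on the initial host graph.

Answer: [R2]

Rewrite trace:
R0: no valid match — LHS pattern not found
R1: no valid match — LHS pattern not found
R2: 2 valid matches — {0↦1, 1↦3}, {0↦2, 1↦3}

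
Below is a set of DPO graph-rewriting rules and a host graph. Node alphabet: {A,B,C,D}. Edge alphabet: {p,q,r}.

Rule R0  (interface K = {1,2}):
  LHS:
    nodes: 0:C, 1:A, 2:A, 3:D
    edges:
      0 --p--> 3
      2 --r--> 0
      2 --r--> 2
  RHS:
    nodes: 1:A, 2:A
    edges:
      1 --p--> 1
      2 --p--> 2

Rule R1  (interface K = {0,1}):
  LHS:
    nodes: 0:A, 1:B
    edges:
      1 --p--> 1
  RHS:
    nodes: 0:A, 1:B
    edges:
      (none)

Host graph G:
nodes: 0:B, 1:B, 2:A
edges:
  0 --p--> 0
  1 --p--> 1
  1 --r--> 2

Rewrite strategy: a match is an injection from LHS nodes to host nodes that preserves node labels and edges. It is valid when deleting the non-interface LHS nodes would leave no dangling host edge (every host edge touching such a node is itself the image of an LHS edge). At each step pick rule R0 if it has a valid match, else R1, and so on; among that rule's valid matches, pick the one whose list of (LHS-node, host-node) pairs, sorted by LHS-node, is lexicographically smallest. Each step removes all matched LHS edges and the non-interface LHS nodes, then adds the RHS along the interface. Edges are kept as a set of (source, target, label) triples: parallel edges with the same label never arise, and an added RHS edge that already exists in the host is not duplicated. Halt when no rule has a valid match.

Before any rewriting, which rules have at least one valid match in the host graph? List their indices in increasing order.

R0: no valid match — LHS pattern not found
R1: 2 valid matches — {0↦2, 1↦0}, {0↦2, 1↦1}

Answer: [R1]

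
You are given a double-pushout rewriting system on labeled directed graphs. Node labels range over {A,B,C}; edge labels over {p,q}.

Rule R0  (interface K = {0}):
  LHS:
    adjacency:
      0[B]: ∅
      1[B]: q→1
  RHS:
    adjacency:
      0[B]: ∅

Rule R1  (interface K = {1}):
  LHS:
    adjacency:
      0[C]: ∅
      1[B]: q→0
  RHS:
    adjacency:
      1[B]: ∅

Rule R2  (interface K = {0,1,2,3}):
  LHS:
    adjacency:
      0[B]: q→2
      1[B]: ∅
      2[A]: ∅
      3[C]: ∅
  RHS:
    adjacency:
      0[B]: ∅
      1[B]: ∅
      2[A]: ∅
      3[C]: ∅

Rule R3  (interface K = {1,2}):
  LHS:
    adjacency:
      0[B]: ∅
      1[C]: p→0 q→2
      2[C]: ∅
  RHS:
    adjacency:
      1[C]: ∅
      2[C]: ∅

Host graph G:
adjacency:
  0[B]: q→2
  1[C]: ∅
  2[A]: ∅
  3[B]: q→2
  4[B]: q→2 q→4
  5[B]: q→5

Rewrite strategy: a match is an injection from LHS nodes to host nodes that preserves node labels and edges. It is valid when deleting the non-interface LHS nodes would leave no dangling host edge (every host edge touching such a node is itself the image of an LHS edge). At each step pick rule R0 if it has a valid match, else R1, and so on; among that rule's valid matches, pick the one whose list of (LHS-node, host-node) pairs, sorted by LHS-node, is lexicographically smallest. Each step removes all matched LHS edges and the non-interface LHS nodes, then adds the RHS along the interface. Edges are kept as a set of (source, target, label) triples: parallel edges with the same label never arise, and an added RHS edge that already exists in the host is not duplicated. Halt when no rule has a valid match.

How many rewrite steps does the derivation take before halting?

Answer: 5

Derivation:
[0] host  ⇒  6 nodes, 5 edges  {0-q->2 3-q->2 4-q->2 4-q->4 5-q->5}
[1] R0 @ {0↦0, 1↦5}  ⇒  5 nodes, 4 edges  {0-q->2 3-q->2 4-q->2 4-q->4}
[2] R2 @ {0↦0, 1↦3, 2↦2, 3↦1}  ⇒  5 nodes, 3 edges  {3-q->2 4-q->2 4-q->4}
[3] R2 @ {0↦3, 1↦0, 2↦2, 3↦1}  ⇒  5 nodes, 2 edges  {4-q->2 4-q->4}
[4] R2 @ {0↦4, 1↦0, 2↦2, 3↦1}  ⇒  5 nodes, 1 edges  {4-q->4}
[5] R0 @ {0↦0, 1↦4}  ⇒  4 nodes, 0 edges  {∅}
normal form: no rule applies after step 5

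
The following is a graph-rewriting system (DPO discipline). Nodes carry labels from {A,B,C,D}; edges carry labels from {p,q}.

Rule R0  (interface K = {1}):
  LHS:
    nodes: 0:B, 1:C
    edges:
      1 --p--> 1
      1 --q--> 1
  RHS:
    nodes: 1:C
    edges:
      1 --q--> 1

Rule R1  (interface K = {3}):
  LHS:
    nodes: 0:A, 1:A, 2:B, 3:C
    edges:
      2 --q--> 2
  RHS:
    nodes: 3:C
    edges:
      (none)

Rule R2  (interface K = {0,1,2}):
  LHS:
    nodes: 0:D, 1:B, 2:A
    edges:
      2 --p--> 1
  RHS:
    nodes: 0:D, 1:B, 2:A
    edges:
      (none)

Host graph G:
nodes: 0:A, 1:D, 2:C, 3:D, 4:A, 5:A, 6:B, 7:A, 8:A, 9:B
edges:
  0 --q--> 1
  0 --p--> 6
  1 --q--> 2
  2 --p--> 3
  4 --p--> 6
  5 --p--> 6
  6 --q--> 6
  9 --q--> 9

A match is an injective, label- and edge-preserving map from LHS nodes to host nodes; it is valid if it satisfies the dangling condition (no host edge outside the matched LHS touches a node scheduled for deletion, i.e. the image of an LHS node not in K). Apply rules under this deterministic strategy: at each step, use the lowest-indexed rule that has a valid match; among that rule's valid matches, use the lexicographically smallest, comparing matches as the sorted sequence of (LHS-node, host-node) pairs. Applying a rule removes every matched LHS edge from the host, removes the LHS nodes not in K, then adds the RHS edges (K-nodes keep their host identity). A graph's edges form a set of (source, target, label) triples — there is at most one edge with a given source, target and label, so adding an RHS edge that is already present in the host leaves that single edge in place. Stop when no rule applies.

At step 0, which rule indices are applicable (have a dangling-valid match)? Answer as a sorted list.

Answer: [R1,R2]

Steps:
R0: no valid match — LHS pattern not found
R1: 2 valid matches — {0↦7, 1↦8, 2↦9, 3↦2}, {0↦8, 1↦7, 2↦9, 3↦2}
R2: 6 valid matches — {0↦1, 1↦6, 2↦0}, {0↦1, 1↦6, 2↦4}, {0↦1, 1↦6, 2↦5} (+3 more)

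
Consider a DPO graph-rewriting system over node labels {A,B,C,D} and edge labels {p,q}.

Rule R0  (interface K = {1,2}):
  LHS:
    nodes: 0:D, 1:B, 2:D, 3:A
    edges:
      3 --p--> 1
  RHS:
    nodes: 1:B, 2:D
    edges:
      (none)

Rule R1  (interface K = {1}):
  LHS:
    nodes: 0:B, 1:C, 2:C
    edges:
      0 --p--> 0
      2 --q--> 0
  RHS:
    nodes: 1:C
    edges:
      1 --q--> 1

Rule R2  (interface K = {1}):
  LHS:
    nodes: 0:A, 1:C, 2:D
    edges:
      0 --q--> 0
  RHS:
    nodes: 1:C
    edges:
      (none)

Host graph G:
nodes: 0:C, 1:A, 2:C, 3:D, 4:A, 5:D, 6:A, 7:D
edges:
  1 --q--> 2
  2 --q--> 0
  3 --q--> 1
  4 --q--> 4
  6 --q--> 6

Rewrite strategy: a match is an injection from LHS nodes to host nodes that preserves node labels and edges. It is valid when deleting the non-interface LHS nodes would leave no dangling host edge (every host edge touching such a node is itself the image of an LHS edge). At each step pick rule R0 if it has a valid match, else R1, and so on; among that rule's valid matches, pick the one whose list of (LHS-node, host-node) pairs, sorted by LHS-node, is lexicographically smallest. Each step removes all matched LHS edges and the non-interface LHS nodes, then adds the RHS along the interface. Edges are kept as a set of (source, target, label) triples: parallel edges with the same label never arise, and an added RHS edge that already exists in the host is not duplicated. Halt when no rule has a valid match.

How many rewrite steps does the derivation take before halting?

start.  V:8 E:5  edges: 1-q->2 2-q->0 3-q->1 4-q->4 6-q->6
1. fire R2 via {0↦4, 1↦0, 2↦5}  →  V:6 E:4  edges: 1-q->2 2-q->0 3-q->1 6-q->6
2. fire R2 via {0↦6, 1↦0, 2↦7}  →  V:4 E:3  edges: 1-q->2 2-q->0 3-q->1
final graph: no rule applies after step 2

Answer: 2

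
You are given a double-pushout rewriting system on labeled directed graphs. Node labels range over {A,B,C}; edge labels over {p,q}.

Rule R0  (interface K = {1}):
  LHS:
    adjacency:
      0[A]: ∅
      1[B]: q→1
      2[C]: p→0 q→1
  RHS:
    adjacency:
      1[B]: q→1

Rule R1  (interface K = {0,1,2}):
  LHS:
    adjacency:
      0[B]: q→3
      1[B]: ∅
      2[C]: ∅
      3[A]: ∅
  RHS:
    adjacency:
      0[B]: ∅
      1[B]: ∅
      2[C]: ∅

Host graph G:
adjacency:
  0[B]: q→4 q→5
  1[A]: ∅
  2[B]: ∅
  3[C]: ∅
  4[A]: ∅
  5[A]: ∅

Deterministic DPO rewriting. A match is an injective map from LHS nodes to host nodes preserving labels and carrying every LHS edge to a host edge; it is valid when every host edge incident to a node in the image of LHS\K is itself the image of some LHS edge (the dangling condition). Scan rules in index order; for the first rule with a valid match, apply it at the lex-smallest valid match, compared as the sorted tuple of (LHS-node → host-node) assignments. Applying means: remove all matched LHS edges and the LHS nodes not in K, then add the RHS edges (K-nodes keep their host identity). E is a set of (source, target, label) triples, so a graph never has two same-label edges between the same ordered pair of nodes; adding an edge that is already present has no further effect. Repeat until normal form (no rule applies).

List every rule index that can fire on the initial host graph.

Answer: [R1]

Rewrite trace:
R0: no valid match — LHS pattern not found
R1: 2 valid matches — {0↦0, 1↦2, 2↦3, 3↦4}, {0↦0, 1↦2, 2↦3, 3↦5}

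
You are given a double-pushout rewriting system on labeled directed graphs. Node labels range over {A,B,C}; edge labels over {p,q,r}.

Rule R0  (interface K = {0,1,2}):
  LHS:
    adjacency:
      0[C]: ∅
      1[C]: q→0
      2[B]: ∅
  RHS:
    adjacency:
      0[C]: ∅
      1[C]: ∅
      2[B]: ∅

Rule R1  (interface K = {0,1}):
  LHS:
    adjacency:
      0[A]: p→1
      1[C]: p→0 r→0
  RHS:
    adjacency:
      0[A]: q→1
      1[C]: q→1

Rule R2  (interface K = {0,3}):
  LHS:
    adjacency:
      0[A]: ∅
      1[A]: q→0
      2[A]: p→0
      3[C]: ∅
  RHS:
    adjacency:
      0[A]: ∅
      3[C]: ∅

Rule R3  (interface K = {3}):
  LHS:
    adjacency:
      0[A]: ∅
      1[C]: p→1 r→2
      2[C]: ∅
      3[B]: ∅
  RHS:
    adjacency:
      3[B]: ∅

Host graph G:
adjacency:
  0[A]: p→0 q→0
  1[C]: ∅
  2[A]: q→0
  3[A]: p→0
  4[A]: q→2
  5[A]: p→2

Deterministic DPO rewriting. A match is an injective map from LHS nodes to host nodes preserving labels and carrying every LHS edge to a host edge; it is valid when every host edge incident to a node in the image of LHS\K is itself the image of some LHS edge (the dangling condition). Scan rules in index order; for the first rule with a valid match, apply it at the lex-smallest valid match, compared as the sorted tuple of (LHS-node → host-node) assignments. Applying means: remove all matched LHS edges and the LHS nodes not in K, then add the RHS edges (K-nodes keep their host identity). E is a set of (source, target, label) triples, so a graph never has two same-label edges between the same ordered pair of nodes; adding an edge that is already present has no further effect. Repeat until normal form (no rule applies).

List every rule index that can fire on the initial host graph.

Answer: [R2]

Rewrite trace:
R0: no valid match — LHS pattern not found
R1: no valid match — LHS pattern not found
R2: 1 valid match — {0↦2, 1↦4, 2↦5, 3↦1}
R3: no valid match — LHS pattern not found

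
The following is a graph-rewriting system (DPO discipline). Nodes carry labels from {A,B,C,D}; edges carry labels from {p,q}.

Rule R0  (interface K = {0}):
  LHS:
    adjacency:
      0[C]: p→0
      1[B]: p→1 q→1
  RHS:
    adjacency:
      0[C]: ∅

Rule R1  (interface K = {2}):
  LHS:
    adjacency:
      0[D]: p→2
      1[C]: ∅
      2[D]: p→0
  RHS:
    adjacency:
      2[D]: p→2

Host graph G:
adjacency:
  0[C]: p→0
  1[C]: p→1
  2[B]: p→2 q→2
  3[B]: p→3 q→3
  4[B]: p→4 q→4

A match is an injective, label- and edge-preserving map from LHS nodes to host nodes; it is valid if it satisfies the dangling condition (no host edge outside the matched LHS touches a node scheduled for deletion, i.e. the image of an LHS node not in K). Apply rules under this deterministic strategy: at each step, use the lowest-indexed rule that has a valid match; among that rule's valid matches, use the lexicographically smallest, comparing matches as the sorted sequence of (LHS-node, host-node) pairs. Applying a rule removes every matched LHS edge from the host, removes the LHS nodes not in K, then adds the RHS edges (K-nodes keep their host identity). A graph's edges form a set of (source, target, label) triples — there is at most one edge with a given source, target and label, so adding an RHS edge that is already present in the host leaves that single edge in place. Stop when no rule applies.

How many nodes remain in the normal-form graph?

Answer: 3

Steps:
start.  V:5 E:8  edges: 0-p->0 1-p->1 2-p->2 2-q->2 3-p->3 3-q->3 4-p->4 4-q->4
1. fire R0 via {0↦0, 1↦2}  →  V:4 E:5  edges: 1-p->1 3-p->3 3-q->3 4-p->4 4-q->4
2. fire R0 via {0↦1, 1↦3}  →  V:3 E:2  edges: 4-p->4 4-q->4
final graph: no rule applies after step 2
NF nodes: {0:C, 1:C, 4:B}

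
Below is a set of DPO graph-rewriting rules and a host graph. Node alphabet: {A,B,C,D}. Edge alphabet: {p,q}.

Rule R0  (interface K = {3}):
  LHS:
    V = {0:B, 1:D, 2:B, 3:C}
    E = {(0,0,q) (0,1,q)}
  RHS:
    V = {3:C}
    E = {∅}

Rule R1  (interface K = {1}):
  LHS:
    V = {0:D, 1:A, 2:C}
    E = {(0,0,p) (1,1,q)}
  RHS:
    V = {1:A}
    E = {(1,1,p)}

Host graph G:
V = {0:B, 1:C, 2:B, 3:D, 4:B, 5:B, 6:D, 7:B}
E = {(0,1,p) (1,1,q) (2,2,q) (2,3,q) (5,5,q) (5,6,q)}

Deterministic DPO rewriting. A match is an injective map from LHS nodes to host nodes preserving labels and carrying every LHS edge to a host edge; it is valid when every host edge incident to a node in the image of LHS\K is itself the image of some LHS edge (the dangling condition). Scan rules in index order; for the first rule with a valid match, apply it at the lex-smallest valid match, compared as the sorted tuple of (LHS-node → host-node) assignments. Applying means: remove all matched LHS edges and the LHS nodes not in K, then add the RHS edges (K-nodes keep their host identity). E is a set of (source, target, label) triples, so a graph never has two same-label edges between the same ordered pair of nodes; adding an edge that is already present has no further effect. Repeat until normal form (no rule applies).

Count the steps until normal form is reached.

[0] host  ⇒  8 nodes, 6 edges  {0-p->1 1-q->1 2-q->2 2-q->3 5-q->5 5-q->6}
[1] R0 @ {0↦2, 1↦3, 2↦4, 3↦1}  ⇒  5 nodes, 4 edges  {0-p->1 1-q->1 5-q->5 5-q->6}
[2] R0 @ {0↦5, 1↦6, 2↦7, 3↦1}  ⇒  2 nodes, 2 edges  {0-p->1 1-q->1}
final graph: no rule applies after step 2

Answer: 2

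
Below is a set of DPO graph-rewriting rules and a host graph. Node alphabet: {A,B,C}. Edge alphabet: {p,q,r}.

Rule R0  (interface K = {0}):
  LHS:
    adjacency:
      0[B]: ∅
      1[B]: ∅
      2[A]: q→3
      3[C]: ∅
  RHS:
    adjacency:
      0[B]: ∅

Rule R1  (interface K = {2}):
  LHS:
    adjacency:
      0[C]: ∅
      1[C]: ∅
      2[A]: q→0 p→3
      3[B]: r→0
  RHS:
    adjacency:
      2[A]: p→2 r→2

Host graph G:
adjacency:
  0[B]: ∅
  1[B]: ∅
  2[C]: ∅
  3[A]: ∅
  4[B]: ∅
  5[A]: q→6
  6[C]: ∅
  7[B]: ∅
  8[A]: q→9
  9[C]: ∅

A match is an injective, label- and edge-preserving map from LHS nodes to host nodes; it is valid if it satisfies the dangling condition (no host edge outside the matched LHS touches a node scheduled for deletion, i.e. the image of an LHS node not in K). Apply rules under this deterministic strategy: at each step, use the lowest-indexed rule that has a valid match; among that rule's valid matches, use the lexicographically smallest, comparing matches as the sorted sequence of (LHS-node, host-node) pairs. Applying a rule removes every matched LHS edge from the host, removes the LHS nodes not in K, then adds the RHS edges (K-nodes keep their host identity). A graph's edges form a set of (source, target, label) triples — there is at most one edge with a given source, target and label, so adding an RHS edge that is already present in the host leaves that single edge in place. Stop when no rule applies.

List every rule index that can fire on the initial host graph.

R0: 24 valid matches — {0↦0, 1↦1, 2↦5, 3↦6}, {0↦0, 1↦1, 2↦8, 3↦9}, {0↦0, 1↦4, 2↦5, 3↦6} (+21 more)
R1: no valid match — LHS pattern not found

Answer: [R0]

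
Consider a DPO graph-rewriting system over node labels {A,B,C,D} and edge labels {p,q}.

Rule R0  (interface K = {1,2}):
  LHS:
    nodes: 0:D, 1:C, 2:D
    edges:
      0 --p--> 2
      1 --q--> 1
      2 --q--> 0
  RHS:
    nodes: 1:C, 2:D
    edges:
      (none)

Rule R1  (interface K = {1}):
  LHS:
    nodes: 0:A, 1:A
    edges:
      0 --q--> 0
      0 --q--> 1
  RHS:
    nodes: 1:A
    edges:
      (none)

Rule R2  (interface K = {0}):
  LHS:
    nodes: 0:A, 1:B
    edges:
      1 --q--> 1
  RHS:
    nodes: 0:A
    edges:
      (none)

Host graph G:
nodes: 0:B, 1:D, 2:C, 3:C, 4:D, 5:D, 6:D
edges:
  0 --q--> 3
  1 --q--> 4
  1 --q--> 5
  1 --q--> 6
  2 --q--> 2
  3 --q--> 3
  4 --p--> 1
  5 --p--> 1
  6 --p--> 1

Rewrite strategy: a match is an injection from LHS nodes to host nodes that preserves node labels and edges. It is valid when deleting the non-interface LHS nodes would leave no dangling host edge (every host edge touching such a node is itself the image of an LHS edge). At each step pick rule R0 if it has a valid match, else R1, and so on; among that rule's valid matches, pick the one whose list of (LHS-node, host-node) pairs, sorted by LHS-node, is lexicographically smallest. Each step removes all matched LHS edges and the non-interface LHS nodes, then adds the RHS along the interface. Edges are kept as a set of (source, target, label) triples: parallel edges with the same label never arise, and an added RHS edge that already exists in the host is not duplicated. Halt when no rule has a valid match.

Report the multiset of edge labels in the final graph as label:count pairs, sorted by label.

[0] host  ⇒  7 nodes, 9 edges  {0-q->3 1-q->4 1-q->5 1-q->6 2-q->2 3-q->3 4-p->1 5-p->1 6-p->1}
[1] R0 @ {0↦4, 1↦2, 2↦1}  ⇒  6 nodes, 6 edges  {0-q->3 1-q->5 1-q->6 3-q->3 5-p->1 6-p->1}
[2] R0 @ {0↦5, 1↦3, 2↦1}  ⇒  5 nodes, 3 edges  {0-q->3 1-q->6 6-p->1}
halt: no rule applies after step 2
NF edges: [(0, 3, 'q'), (1, 6, 'q'), (6, 1, 'p')]

Answer: p:1 q:2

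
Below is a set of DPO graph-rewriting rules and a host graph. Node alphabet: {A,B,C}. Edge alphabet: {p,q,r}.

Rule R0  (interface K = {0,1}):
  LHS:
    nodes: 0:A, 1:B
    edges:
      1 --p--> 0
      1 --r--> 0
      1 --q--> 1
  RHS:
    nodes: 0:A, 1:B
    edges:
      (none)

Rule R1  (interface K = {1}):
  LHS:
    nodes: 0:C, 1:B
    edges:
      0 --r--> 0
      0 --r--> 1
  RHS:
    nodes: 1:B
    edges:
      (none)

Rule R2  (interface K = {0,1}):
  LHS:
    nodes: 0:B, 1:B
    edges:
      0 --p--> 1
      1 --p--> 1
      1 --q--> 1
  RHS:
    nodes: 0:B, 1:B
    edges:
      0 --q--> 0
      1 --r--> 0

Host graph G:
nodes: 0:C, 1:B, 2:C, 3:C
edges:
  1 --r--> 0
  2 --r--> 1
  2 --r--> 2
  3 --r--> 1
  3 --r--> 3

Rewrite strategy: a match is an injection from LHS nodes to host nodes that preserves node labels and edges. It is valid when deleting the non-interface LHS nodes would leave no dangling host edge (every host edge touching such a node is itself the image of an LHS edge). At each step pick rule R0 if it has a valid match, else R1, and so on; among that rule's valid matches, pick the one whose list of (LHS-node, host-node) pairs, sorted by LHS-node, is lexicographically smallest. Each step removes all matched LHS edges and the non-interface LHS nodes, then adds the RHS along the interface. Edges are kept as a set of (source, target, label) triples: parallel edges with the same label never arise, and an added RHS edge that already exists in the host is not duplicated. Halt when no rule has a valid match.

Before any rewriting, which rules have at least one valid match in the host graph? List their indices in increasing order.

Answer: [R1]

Derivation:
R0: no valid match — LHS pattern not found
R1: 2 valid matches — {0↦2, 1↦1}, {0↦3, 1↦1}
R2: no valid match — LHS pattern not found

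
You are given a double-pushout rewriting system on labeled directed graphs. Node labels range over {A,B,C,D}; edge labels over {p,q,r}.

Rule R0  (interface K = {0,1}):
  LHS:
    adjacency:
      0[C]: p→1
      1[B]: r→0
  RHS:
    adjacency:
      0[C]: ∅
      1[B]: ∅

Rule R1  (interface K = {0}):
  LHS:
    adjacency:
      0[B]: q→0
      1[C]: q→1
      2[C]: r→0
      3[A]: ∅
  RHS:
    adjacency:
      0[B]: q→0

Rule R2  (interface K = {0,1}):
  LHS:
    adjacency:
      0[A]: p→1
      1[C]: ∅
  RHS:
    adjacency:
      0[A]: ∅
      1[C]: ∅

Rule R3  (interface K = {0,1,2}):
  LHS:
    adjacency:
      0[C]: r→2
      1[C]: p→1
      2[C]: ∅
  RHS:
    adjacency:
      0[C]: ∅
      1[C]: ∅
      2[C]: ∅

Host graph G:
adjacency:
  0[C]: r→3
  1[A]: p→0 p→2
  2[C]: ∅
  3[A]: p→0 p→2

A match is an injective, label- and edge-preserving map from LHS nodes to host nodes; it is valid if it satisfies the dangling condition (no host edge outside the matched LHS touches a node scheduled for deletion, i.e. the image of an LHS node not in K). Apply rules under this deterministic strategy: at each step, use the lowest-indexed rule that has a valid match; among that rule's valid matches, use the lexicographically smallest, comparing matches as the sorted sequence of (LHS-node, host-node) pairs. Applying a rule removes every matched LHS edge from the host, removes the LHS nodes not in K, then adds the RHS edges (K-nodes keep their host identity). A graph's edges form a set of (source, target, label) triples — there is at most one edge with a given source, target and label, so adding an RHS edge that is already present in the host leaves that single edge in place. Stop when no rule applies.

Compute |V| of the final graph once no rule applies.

Answer: 4

Steps:
[0] host  ⇒  4 nodes, 5 edges  {0-r->3 1-p->0 1-p->2 3-p->0 3-p->2}
[1] R2 @ {0↦1, 1↦0}  ⇒  4 nodes, 4 edges  {0-r->3 1-p->2 3-p->0 3-p->2}
[2] R2 @ {0↦1, 1↦2}  ⇒  4 nodes, 3 edges  {0-r->3 3-p->0 3-p->2}
[3] R2 @ {0↦3, 1↦0}  ⇒  4 nodes, 2 edges  {0-r->3 3-p->2}
[4] R2 @ {0↦3, 1↦2}  ⇒  4 nodes, 1 edges  {0-r->3}
normal form: no rule applies after step 4
NF nodes: {0:C, 1:A, 2:C, 3:A}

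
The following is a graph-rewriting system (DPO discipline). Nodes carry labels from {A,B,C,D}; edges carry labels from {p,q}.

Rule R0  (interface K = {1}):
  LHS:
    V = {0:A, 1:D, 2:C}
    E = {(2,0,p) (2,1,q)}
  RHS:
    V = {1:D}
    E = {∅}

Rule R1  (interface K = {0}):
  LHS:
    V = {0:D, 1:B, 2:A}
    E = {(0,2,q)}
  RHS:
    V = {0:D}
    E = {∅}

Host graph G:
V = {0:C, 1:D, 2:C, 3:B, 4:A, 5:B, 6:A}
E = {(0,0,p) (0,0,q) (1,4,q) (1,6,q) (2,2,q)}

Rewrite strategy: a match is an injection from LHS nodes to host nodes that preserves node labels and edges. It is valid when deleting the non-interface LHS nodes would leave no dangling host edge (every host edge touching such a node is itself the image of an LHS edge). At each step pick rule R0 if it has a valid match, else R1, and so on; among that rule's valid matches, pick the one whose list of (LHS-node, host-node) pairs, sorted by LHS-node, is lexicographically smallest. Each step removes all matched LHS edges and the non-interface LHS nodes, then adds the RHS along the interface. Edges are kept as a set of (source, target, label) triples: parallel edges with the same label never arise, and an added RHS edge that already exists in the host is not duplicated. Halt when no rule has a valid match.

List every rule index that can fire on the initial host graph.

Answer: [R1]

Derivation:
R0: no valid match — LHS pattern not found
R1: 4 valid matches — {0↦1, 1↦3, 2↦4}, {0↦1, 1↦3, 2↦6}, {0↦1, 1↦5, 2↦4} (+1 more)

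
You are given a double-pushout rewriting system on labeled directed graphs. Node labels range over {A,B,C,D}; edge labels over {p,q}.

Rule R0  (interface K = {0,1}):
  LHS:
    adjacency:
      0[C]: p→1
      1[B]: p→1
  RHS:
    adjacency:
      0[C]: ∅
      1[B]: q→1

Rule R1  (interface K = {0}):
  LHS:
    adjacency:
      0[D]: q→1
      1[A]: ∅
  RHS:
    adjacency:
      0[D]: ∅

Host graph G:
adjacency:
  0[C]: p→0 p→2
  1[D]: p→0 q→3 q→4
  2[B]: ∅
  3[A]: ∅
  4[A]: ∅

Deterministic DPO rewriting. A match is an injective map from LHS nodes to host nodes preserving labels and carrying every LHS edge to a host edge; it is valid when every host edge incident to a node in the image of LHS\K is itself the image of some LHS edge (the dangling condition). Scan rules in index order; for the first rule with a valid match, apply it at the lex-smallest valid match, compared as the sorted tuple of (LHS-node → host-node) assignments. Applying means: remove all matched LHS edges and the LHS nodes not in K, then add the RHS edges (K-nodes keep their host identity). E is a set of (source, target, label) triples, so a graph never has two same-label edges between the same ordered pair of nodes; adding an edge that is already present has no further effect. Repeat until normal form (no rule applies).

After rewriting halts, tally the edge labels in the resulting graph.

start.  V:5 E:5  edges: 0-p->0 0-p->2 1-p->0 1-q->3 1-q->4
1. fire R1 via {0↦1, 1↦3}  →  V:4 E:4  edges: 0-p->0 0-p->2 1-p->0 1-q->4
2. fire R1 via {0↦1, 1↦4}  →  V:3 E:3  edges: 0-p->0 0-p->2 1-p->0
normal form: no rule applies after step 2
NF edges: [(0, 0, 'p'), (0, 2, 'p'), (1, 0, 'p')]

Answer: p:3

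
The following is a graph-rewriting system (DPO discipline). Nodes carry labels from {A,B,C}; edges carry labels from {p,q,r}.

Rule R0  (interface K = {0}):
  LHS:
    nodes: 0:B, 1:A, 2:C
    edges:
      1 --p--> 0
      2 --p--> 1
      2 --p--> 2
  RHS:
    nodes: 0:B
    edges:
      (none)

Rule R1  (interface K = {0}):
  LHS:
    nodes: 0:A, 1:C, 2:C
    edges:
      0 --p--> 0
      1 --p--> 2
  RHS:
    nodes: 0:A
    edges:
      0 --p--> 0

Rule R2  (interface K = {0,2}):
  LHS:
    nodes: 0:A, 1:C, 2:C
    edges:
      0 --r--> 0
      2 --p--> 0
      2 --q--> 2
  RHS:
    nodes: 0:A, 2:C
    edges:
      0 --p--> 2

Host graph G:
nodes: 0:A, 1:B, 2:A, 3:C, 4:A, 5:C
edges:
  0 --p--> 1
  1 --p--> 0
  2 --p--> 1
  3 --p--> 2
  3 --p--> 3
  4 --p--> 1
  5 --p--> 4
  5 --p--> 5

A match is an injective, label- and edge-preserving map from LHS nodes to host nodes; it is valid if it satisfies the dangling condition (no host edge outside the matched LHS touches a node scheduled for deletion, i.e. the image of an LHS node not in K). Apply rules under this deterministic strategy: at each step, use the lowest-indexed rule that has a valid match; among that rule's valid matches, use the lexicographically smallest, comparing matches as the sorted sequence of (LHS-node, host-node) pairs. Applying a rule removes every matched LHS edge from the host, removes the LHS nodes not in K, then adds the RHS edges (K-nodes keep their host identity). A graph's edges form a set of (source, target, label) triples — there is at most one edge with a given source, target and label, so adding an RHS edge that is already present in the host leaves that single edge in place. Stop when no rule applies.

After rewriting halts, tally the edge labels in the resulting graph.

Answer: p:2

Rewrite trace:
[0] host  ⇒  6 nodes, 8 edges  {0-p->1 1-p->0 2-p->1 3-p->2 3-p->3 4-p->1 5-p->4 5-p->5}
[1] R0 @ {0↦1, 1↦2, 2↦3}  ⇒  4 nodes, 5 edges  {0-p->1 1-p->0 4-p->1 5-p->4 5-p->5}
[2] R0 @ {0↦1, 1↦4, 2↦5}  ⇒  2 nodes, 2 edges  {0-p->1 1-p->0}
normal form: no rule applies after step 2
NF edges: [(0, 1, 'p'), (1, 0, 'p')]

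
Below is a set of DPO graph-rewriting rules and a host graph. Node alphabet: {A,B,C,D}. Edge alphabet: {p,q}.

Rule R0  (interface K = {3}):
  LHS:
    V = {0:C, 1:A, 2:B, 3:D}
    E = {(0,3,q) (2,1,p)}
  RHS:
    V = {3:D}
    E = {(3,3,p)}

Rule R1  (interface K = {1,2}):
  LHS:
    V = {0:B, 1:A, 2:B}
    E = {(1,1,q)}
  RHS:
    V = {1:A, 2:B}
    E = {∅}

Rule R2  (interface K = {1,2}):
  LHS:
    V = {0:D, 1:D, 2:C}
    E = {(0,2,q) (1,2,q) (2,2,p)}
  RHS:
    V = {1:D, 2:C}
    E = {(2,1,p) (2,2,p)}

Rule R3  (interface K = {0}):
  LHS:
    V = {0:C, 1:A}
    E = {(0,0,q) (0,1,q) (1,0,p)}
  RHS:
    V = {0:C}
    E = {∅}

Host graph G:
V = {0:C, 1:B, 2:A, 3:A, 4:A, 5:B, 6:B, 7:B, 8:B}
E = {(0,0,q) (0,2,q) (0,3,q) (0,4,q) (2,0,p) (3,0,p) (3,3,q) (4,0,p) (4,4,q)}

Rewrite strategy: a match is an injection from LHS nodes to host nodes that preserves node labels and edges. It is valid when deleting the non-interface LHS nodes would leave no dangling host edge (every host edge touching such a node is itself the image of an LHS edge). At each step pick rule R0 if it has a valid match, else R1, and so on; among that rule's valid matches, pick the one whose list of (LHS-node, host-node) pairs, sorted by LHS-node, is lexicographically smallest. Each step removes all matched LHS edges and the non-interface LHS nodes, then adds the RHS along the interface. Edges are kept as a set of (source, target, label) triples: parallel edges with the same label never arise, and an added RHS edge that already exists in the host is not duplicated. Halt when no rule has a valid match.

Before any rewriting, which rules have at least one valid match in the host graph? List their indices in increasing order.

R0: no valid match — LHS pattern not found
R1: 40 valid matches — {0↦1, 1↦3, 2↦5}, {0↦1, 1↦3, 2↦6}, {0↦1, 1↦3, 2↦7} (+37 more)
R2: no valid match — LHS pattern not found
R3: 1 valid match — {0↦0, 1↦2}

Answer: [R1,R3]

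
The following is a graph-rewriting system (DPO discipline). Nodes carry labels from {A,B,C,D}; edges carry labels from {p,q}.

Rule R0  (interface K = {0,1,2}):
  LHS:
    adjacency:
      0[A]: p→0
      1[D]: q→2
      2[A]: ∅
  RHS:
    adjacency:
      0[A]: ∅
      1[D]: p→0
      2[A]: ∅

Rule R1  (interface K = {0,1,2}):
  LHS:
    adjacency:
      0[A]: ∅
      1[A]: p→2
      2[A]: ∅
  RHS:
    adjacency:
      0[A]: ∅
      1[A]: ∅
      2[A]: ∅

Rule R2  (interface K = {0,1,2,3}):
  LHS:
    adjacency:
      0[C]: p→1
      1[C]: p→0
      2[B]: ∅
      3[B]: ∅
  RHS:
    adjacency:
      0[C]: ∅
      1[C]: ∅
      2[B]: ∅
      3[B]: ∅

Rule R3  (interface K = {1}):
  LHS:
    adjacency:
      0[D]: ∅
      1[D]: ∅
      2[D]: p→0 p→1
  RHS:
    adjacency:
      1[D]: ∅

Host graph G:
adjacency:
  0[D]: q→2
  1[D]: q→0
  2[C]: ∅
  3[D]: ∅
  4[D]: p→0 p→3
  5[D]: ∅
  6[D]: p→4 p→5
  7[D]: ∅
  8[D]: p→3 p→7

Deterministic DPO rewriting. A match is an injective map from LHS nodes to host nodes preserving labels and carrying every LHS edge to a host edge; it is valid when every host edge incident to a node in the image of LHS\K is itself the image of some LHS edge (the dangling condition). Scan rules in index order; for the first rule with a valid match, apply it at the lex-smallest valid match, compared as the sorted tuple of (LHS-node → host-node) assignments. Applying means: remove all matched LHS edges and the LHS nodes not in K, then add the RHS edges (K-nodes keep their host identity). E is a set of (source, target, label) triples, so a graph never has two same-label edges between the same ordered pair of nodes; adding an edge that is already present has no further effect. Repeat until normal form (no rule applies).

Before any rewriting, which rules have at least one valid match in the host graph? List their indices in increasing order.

R0: no valid match — LHS pattern not found
R1: no valid match — LHS pattern not found
R2: no valid match — LHS pattern not found
R3: 2 valid matches — {0↦5, 1↦4, 2↦6}, {0↦7, 1↦3, 2↦8}

Answer: [R3]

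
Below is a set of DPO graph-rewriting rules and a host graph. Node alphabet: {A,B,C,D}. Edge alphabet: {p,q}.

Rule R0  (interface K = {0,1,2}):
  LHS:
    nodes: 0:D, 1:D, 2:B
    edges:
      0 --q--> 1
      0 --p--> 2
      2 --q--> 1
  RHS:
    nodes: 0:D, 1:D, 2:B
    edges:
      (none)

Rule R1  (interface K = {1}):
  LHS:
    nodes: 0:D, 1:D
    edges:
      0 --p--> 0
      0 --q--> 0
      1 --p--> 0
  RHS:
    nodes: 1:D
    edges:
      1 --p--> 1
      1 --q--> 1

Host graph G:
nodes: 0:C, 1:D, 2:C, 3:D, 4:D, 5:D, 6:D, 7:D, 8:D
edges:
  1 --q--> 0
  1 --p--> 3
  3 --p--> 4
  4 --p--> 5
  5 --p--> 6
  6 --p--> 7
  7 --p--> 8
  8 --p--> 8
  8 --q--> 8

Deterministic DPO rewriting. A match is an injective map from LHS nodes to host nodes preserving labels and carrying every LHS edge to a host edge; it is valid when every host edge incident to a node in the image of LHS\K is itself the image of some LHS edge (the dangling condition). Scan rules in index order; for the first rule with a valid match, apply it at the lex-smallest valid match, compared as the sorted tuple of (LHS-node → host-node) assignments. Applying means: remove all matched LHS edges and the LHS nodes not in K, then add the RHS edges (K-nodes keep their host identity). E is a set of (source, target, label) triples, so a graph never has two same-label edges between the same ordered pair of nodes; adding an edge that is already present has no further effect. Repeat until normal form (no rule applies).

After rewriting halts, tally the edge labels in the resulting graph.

Answer: p:1 q:2

Derivation:
start.  V:9 E:9  edges: 1-q->0 1-p->3 3-p->4 4-p->5 5-p->6 6-p->7 7-p->8 8-p->8 8-q->8
1. fire R1 via {0↦8, 1↦7}  →  V:8 E:8  edges: 1-q->0 1-p->3 3-p->4 4-p->5 5-p->6 6-p->7 7-p->7 7-q->7
2. fire R1 via {0↦7, 1↦6}  →  V:7 E:7  edges: 1-q->0 1-p->3 3-p->4 4-p->5 5-p->6 6-p->6 6-q->6
3. fire R1 via {0↦6, 1↦5}  →  V:6 E:6  edges: 1-q->0 1-p->3 3-p->4 4-p->5 5-p->5 5-q->5
4. fire R1 via {0↦5, 1↦4}  →  V:5 E:5  edges: 1-q->0 1-p->3 3-p->4 4-p->4 4-q->4
5. fire R1 via {0↦4, 1↦3}  →  V:4 E:4  edges: 1-q->0 1-p->3 3-p->3 3-q->3
6. fire R1 via {0↦3, 1↦1}  →  V:3 E:3  edges: 1-q->0 1-p->1 1-q->1
halt: no rule applies after step 6
NF edges: [(1, 0, 'q'), (1, 1, 'p'), (1, 1, 'q')]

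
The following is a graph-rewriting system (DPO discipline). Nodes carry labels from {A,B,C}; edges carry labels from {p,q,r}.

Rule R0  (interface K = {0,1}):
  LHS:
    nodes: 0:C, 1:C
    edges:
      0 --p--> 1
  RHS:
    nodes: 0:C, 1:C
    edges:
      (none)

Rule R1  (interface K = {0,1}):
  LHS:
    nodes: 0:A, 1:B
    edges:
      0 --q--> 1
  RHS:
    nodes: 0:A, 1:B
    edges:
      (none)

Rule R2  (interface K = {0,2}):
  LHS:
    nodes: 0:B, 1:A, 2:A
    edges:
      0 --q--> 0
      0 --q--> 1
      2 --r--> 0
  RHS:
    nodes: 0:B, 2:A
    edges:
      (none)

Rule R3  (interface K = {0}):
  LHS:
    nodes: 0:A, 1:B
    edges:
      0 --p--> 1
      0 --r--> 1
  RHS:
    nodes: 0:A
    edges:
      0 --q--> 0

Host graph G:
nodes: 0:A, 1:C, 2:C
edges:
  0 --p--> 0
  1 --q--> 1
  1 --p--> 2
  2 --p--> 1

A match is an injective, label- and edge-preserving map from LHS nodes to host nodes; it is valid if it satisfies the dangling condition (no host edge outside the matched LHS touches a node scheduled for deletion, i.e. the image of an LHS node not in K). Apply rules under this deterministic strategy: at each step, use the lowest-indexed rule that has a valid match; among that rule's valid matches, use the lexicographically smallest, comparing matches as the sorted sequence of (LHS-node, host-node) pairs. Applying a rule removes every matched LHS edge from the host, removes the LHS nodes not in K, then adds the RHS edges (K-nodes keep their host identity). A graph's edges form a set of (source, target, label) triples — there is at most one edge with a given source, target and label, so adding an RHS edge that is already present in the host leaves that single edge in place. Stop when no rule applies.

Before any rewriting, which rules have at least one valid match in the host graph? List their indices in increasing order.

R0: 2 valid matches — {0↦1, 1↦2}, {0↦2, 1↦1}
R1: no valid match — LHS pattern not found
R2: no valid match — LHS pattern not found
R3: no valid match — LHS pattern not found

Answer: [R0]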